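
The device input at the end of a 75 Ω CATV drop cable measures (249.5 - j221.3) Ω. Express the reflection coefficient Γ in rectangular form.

Γ ≈ 0.684 − j0.215

Γ = (Z_L − Z_0)/(Z_L + Z_0) = (174.5 − j221.3)/(324.5 − j221.3)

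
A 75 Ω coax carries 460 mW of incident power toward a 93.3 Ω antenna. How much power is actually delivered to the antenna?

P_delivered ≈ 455 mW

Γ = (93.3 − 75)/(93.3 + 75) = 0.109
|Γ|² = 0.0118
P_refl = |Γ|²·P_inc = 5.44 mW, P_del = (1 − |Γ|²)·P_inc = 455 mW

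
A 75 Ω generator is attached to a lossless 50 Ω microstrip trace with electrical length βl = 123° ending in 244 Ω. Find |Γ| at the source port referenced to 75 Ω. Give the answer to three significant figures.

|Γ| ≈ 0.72

tan(βl) = -1.54
Z_in = Z_0·(Z_L + jZ_0·tanβl)/(Z_0 + jZ_L·tanβl) = 14.3 + j30.6 Ω
Γ_s = (Z_in − Z_s)/(Z_in + Z_s) = (-60.7 + j30.6)/(89.3 + j30.6), |Γ_s| = 0.72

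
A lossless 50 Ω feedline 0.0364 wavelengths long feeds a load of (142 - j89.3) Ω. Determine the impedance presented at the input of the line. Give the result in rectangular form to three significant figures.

Z_in ≈ 61.3 − j83.5 Ω

βl = 2π × 0.0364 = 13.1°
tan(βl) = tan(13.1°) = 0.233
Z_in = Z_0·(Z_L + jZ_0·tanβl)/(Z_0 + jZ_L·tanβl)
     = 50·(142 − j77.7)/(70.8 + j33.1)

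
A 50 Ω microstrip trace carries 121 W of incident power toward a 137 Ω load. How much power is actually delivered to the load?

Γ = (137 − 50)/(137 + 50) = 0.465
|Γ|² = 0.216
P_refl = |Γ|²·P_inc = 26.2 W, P_del = (1 − |Γ|²)·P_inc = 94.8 W

P_delivered ≈ 94.8 W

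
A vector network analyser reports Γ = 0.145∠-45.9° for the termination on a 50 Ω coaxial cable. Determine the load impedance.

Z_L ≈ 59.8 − j12.7 Ω

Z_L = Z_0·(1 + Γ)/(1 − Γ) = 50·(1.1 − j0.104)/(0.899 + j0.104)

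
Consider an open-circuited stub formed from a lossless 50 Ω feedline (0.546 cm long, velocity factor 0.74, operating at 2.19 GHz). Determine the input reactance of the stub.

X_in ≈ -142 Ω (capacitive)

λ = v/f = 0.74·c / 2.19 GHz = 0.101 m
βl = 2π·l/λ = 2π × 0.0539 = 19.4°
tan(βl) = 0.352
For an open-circuited stub, Z_in = −jZ_0·cot(βl) = −jZ_0/tan(βl)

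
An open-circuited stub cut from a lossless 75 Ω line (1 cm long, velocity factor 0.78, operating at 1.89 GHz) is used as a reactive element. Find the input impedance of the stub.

Z_in ≈ −j135 Ω

λ = v/f = 0.78·c / 1.89 GHz = 0.124 m
βl = 2π·l/λ = 2π × 0.0808 = 29.1°
tan(βl) = 0.556
For an open-circuited stub, Z_in = −jZ_0·cot(βl) = −jZ_0/tan(βl)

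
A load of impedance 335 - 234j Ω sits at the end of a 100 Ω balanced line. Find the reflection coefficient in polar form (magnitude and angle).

Γ ≈ 0.671 ∠ -16.6°

Γ = (Z_L − Z_0)/(Z_L + Z_0) = (235 − j234)/(435 − j234)
|Γ| = 332/494 = 0.671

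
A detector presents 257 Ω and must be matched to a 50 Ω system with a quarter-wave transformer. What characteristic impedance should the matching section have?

Z_qwt = √(Z_0·R_L) = √(50 × 257) = √12850

Z_qwt ≈ 113 Ω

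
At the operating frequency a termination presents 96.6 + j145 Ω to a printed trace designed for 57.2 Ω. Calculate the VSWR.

VSWR ≈ 5.92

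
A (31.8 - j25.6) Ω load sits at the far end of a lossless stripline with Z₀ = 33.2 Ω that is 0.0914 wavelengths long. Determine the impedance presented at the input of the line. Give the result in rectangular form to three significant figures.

Z_in ≈ 17.1 − j9.84 Ω

βl = 2π × 0.0914 = 32.9°
tan(βl) = tan(32.9°) = 0.647
Z_in = Z_0·(Z_L + jZ_0·tanβl)/(Z_0 + jZ_L·tanβl)
     = 33.2·(31.8 − j4.12)/(49.8 + j20.6)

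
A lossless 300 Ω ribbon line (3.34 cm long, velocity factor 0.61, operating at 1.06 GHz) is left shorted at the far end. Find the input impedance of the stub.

λ = v/f = 0.61·c / 1.06 GHz = 0.173 m
βl = 2π·l/λ = 2π × 0.193 = 69.6°
tan(βl) = 2.7
For a shorted stub, Z_in = jZ_0·tan(βl)

Z_in ≈ +j809 Ω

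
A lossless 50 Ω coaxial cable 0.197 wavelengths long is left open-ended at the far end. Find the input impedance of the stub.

Z_in ≈ −j17.3 Ω

βl = 2π × 0.197 = 70.9°
tan(βl) = 2.89
For an open-ended stub, Z_in = −jZ_0·cot(βl) = −jZ_0/tan(βl)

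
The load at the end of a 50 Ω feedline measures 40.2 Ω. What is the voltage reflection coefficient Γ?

Γ = (Z_L − Z_0)/(Z_L + Z_0) = (40.2 − 50)/(40.2 + 50) = -9.8/90.2

Γ = -0.109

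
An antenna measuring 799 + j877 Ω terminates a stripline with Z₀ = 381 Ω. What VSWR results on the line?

VSWR ≈ 4.9

Γ = (Z_L − Z_0)/(Z_L + Z_0) = (418 + j877)/(1180 + j877)
|Γ| = 972/1470 = 0.661
VSWR = (1 + |Γ|)/(1 − |Γ|) = 1.66/0.339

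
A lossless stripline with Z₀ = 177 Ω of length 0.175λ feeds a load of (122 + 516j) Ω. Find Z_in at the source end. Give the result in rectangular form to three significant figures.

Z_in ≈ 24.5 − j176 Ω

βl = 2π × 0.175 = 63°
tan(βl) = tan(63°) = 1.96
Z_in = Z_0·(Z_L + jZ_0·tanβl)/(Z_0 + jZ_L·tanβl)
     = 177·(122 + j863)/(-836 + j239)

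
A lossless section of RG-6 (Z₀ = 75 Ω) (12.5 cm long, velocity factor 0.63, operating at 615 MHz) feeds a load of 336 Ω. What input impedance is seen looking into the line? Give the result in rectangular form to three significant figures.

Z_in ≈ 49.2 + j96.5 Ω

λ = v/f = 0.63·c / 615 MHz = 0.307 m
βl = 2π·l/λ = 2π × 0.407 = 146°
tan(βl) = tan(146°) = -0.664
Z_in = Z_0·(Z_L + jZ_0·tanβl)/(Z_0 + jZ_L·tanβl)
     = 75·(336 − j49.8)/(75 − j223)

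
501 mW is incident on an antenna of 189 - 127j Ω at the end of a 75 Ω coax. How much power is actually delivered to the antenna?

P_delivered ≈ 331 mW

|Γ| = |(114 − j127)/(264 − j127)| = 0.583
|Γ|² = 0.339
P_refl = |Γ|²·P_inc = 170 mW, P_del = (1 − |Γ|²)·P_inc = 331 mW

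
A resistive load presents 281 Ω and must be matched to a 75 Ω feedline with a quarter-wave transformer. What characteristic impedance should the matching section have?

Z_qwt = √(Z_0·R_L) = √(75 × 281) = √21080

Z_qwt ≈ 145 Ω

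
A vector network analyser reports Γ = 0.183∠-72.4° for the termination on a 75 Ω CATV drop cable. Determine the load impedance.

Z_L ≈ 78.6 − j28.4 Ω

Z_L = Z_0·(1 + Γ)/(1 − Γ) = 75·(1.06 − j0.174)/(0.945 + j0.174)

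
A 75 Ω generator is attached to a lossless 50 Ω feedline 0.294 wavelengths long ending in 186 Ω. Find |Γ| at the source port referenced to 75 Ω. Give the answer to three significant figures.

βl = 2π × 0.294 = 106°
tan(βl) = -3.52
Z_in = Z_0·(Z_L + jZ_0·tanβl)/(Z_0 + jZ_L·tanβl) = 14.4 + j13.1 Ω
Γ_s = (Z_in − Z_s)/(Z_in + Z_s) = (-60.6 + j13.1)/(89.4 + j13.1), |Γ_s| = 0.685

|Γ| ≈ 0.685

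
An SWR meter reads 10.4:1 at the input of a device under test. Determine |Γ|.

|Γ| ≈ 0.825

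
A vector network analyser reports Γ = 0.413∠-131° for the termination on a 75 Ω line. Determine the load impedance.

Z_L = Z_0·(1 + Γ)/(1 − Γ) = 75·(0.729 − j0.312)/(1.27 + j0.312)

Z_L ≈ 36.3 − j27.3 Ω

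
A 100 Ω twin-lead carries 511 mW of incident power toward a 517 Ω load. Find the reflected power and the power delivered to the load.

Γ = (517 − 100)/(517 + 100) = 0.676
|Γ|² = 0.457
P_refl = |Γ|²·P_inc = 233 mW, P_del = (1 − |Γ|²)·P_inc = 278 mW

P_reflected ≈ 233 mW; P_delivered ≈ 278 mW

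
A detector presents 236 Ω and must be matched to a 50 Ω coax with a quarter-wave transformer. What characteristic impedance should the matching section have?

Z_qwt = √(Z_0·R_L) = √(50 × 236) = √11800

Z_qwt ≈ 109 Ω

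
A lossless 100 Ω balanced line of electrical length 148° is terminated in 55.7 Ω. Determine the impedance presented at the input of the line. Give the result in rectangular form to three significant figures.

Z_in ≈ 69.1 − j38.4 Ω

tan(βl) = tan(148°) = -0.625
Z_in = Z_0·(Z_L + jZ_0·tanβl)/(Z_0 + jZ_L·tanβl)
     = 100·(55.7 − j62.5)/(100 − j34.8)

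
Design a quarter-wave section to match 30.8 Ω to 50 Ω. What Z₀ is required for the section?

Z_qwt ≈ 39.2 Ω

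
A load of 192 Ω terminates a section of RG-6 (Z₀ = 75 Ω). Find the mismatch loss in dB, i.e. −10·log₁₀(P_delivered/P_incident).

mismatch loss ≈ 0.926 dB

Γ = (192 − 75)/(192 + 75) = 0.438
|Γ|² = 0.192, so P_del/P_inc = 1 − |Γ|² = 0.808
ML = −10·log₁₀(1 − |Γ|²)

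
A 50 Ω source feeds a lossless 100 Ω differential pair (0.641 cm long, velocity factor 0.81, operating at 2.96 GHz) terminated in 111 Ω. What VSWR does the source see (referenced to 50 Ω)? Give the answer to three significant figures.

λ = v/f = 0.81·c / 2.96 GHz = 0.0821 m
βl = 2π·l/λ = 2π × 0.0781 = 28.1°
tan(βl) = 0.534
Z_in = Z_0·(Z_L + jZ_0·tanβl)/(Z_0 + jZ_L·tanβl) = 106 − j9.17 Ω
Γ_s = (Z_in − Z_s)/(Z_in + Z_s) = (55.6 − j9.17)/(156 − j9.17), |Γ_s| = 0.361
VSWR = (1 + |Γ_s|)/(1 − |Γ_s|)

VSWR ≈ 2.13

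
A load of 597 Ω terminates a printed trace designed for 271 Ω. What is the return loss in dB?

RL ≈ 8.51 dB

Γ = (597 − 271)/(597 + 271) = 0.376
RL = −20·log₁₀|Γ| = −20·log₁₀(0.376)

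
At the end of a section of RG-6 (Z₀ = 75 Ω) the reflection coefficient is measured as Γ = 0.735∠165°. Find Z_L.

Z_L ≈ 11.6 + j9.64 Ω

Z_L = Z_0·(1 + Γ)/(1 − Γ) = 75·(0.29 + j0.19)/(1.71 − j0.19)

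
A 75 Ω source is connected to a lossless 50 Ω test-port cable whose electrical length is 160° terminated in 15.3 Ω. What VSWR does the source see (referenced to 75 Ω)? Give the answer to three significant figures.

tan(βl) = -0.364
Z_in = Z_0·(Z_L + jZ_0·tanβl)/(Z_0 + jZ_L·tanβl) = 17.1 − j16.3 Ω
Γ_s = (Z_in − Z_s)/(Z_in + Z_s) = (-57.9 − j16.3)/(92.1 − j16.3), |Γ_s| = 0.643
VSWR = (1 + |Γ_s|)/(1 − |Γ_s|)

VSWR ≈ 4.6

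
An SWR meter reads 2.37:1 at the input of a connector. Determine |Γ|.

|Γ| = (S − 1)/(S + 1) = (2.37 − 1)/(2.37 + 1) = 1.37/3.37

|Γ| ≈ 0.407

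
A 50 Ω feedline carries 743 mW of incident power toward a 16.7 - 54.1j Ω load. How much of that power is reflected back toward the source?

P_reflected ≈ 407 mW

|Γ| = |(-33.3 − j54.1)/(66.7 − j54.1)| = 0.74
|Γ|² = 0.547
P_refl = |Γ|²·P_inc = 407 mW, P_del = (1 − |Γ|²)·P_inc = 336 mW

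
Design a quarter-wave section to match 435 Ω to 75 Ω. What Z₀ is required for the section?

Z_qwt ≈ 181 Ω

Z_qwt = √(Z_0·R_L) = √(75 × 435) = √32620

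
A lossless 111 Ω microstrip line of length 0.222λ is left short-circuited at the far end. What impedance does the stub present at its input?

βl = 2π × 0.222 = 79.9°
tan(βl) = 5.63
For a short-circuited stub, Z_in = jZ_0·tan(βl)

Z_in ≈ +j624 Ω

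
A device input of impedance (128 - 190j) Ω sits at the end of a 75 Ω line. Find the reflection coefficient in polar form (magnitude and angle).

Γ ≈ 0.709 ∠ -31.3°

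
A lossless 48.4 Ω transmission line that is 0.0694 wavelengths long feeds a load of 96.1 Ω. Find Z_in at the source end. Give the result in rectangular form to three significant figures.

βl = 2π × 0.0694 = 25°
tan(βl) = tan(25°) = 0.466
Z_in = Z_0·(Z_L + jZ_0·tanβl)/(Z_0 + jZ_L·tanβl)
     = 48.4·(96.1 + j22.6)/(48.4 + j44.8)

Z_in ≈ 63 − j35.8 Ω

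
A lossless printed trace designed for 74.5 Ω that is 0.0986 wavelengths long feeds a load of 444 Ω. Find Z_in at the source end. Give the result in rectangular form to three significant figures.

Z_in ≈ 35.1 − j96.2 Ω

βl = 2π × 0.0986 = 35.5°
tan(βl) = tan(35.5°) = 0.713
Z_in = Z_0·(Z_L + jZ_0·tanβl)/(Z_0 + jZ_L·tanβl)
     = 74.5·(444 + j53.1)/(74.5 + j317)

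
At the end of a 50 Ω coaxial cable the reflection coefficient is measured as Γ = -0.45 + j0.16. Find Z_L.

Z_L = Z_0·(1 + Γ)/(1 − Γ) = 50·(0.55 + j0.16)/(1.45 − j0.16)

Z_L ≈ 18.1 + j7.52 Ω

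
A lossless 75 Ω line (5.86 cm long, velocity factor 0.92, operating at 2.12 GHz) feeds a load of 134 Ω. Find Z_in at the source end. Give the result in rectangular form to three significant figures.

λ = v/f = 0.92·c / 2.12 GHz = 0.13 m
βl = 2π·l/λ = 2π × 0.45 = 162°
tan(βl) = tan(162°) = -0.324
Z_in = Z_0·(Z_L + jZ_0·tanβl)/(Z_0 + jZ_L·tanβl)
     = 75·(134 − j24.3)/(75 − j43.4)

Z_in ≈ 111 + j39.9 Ω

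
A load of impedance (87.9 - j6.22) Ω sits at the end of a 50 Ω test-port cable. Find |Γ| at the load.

|Γ| ≈ 0.278

Γ = (Z_L − Z_0)/(Z_L + Z_0) = (37.9 − j6.22)/(137.9 − j6.22)
|Γ| = 38.4/138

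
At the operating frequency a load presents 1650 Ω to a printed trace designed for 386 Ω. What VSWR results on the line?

VSWR ≈ 4.27

Γ = (1650 − 386)/(1650 + 386) = 0.621
VSWR = (1 + 0.621)/(1 − 0.621)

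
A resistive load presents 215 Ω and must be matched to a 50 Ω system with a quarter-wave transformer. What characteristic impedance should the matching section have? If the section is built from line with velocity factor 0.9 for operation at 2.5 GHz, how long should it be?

Z_qwt = √(Z_0·R_L) = √(50 × 215) = √10750
λ = 0.9·c/f = 0.108 m, so l = λ/4 = 0.027 m

Z_qwt ≈ 104 Ω; length ≈ 2.7 cm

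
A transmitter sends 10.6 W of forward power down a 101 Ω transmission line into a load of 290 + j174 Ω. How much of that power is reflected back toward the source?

|Γ| = |(189 + j174)/(391 + j174)| = 0.6
|Γ|² = 0.36
P_refl = |Γ|²·P_inc = 3.82 W, P_del = (1 − |Γ|²)·P_inc = 6.78 W

P_reflected ≈ 3.82 W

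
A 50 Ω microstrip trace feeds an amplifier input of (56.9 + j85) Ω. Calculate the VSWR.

Γ = (Z_L − Z_0)/(Z_L + Z_0) = (6.9 + j85)/(106.9 + j85)
|Γ| = 85.3/137 = 0.624
VSWR = (1 + |Γ|)/(1 − |Γ|) = 1.62/0.376

VSWR ≈ 4.33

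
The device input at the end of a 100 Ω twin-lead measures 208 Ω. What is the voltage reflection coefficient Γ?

Γ = 0.351

Γ = (Z_L − Z_0)/(Z_L + Z_0) = (208 − 100)/(208 + 100) = 108/308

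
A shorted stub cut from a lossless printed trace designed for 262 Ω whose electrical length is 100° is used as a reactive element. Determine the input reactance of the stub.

X_in ≈ -1490 Ω (capacitive)

tan(βl) = -5.67
For a shorted stub, Z_in = jZ_0·tan(βl)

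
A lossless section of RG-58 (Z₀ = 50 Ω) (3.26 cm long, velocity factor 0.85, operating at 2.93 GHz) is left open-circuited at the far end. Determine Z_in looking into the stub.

Z_in ≈ +j49.7 Ω

λ = v/f = 0.85·c / 2.93 GHz = 0.087 m
βl = 2π·l/λ = 2π × 0.375 = 135°
tan(βl) = -1.01
For an open-circuited stub, Z_in = −jZ_0·cot(βl) = −jZ_0/tan(βl)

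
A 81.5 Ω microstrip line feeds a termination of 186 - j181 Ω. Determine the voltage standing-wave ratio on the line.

VSWR ≈ 4.67

Γ = (Z_L − Z_0)/(Z_L + Z_0) = (104.5 − j181)/(267.5 − j181)
|Γ| = 209/323 = 0.647
VSWR = (1 + |Γ|)/(1 − |Γ|) = 1.65/0.353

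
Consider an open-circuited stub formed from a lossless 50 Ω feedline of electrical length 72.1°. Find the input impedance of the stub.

tan(βl) = 3.1
For an open-circuited stub, Z_in = −jZ_0·cot(βl) = −jZ_0/tan(βl)

Z_in ≈ −j16.1 Ω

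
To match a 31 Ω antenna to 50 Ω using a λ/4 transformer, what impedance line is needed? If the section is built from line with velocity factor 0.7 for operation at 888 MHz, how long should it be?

Z_qwt ≈ 39.4 Ω; length ≈ 5.91 cm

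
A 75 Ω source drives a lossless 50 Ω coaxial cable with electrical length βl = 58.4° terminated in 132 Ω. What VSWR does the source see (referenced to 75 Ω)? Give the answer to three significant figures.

tan(βl) = 1.63
Z_in = Z_0·(Z_L + jZ_0·tanβl)/(Z_0 + jZ_L·tanβl) = 24.8 − j25 Ω
Γ_s = (Z_in − Z_s)/(Z_in + Z_s) = (-50.2 − j25)/(99.8 − j25), |Γ_s| = 0.546
VSWR = (1 + |Γ_s|)/(1 − |Γ_s|)

VSWR ≈ 3.4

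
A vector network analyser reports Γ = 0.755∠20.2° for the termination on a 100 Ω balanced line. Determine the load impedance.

Z_L ≈ 281 + j341 Ω

Z_L = Z_0·(1 + Γ)/(1 − Γ) = 100·(1.71 + j0.261)/(0.291 − j0.261)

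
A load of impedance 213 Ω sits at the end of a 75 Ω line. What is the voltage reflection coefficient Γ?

Γ = 0.479

Γ = (Z_L − Z_0)/(Z_L + Z_0) = (213 − 75)/(213 + 75) = 138/288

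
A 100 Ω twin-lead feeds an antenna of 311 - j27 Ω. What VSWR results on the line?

Γ = (Z_L − Z_0)/(Z_L + Z_0) = (211 − j27)/(411 − j27)
|Γ| = 213/412 = 0.516
VSWR = (1 + |Γ|)/(1 − |Γ|) = 1.52/0.484

VSWR ≈ 3.14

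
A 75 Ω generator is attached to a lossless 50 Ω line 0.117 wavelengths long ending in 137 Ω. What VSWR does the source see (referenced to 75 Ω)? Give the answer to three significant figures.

βl = 2π × 0.117 = 42.1°
tan(βl) = 0.904
Z_in = Z_0·(Z_L + jZ_0·tanβl)/(Z_0 + jZ_L·tanβl) = 34.9 − j41.2 Ω
Γ_s = (Z_in − Z_s)/(Z_in + Z_s) = (-40.1 − j41.2)/(110 − j41.2), |Γ_s| = 0.49
VSWR = (1 + |Γ_s|)/(1 − |Γ_s|)

VSWR ≈ 2.92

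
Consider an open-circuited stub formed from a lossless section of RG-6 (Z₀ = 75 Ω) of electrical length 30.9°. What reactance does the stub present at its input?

tan(βl) = 0.598
For an open-circuited stub, Z_in = −jZ_0·cot(βl) = −jZ_0/tan(βl)

X_in ≈ -125 Ω (capacitive)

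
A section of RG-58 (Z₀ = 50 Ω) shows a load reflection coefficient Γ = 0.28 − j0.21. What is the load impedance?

Z_L ≈ 78 − j37.3 Ω

Z_L = Z_0·(1 + Γ)/(1 − Γ) = 50·(1.28 − j0.21)/(0.72 + j0.21)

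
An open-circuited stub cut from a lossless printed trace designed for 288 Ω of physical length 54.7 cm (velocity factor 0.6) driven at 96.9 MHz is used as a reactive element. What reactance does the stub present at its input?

X_in ≈ 82.6 Ω (inductive)

λ = v/f = 0.6·c / 96.9 MHz = 1.86 m
βl = 2π·l/λ = 2π × 0.294 = 106°
tan(βl) = -3.49
For an open-circuited stub, Z_in = −jZ_0·cot(βl) = −jZ_0/tan(βl)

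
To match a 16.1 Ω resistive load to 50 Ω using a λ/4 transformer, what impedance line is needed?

Z_qwt = √(Z_0·R_L) = √(50 × 16.1) = √805

Z_qwt ≈ 28.4 Ω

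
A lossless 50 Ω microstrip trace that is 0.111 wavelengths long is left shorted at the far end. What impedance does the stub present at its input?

βl = 2π × 0.111 = 40°
tan(βl) = 0.838
For a shorted stub, Z_in = jZ_0·tan(βl)

Z_in ≈ +j41.9 Ω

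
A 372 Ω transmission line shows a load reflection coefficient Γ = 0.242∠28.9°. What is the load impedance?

Z_L = Z_0·(1 + Γ)/(1 − Γ) = 372·(1.21 + j0.117)/(0.788 − j0.117)

Z_L ≈ 552 + j137 Ω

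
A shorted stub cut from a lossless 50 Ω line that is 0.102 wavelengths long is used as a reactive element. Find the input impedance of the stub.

Z_in ≈ +j37.3 Ω

βl = 2π × 0.102 = 36.7°
tan(βl) = 0.746
For a shorted stub, Z_in = jZ_0·tan(βl)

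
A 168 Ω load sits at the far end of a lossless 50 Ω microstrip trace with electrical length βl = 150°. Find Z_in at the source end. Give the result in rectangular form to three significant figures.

Z_in ≈ 47 + j62.4 Ω

tan(βl) = tan(150°) = -0.577
Z_in = Z_0·(Z_L + jZ_0·tanβl)/(Z_0 + jZ_L·tanβl)
     = 50·(168 − j28.9)/(50 − j97)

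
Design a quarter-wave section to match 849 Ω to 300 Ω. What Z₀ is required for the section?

Z_qwt ≈ 505 Ω

Z_qwt = √(Z_0·R_L) = √(300 × 849) = √254700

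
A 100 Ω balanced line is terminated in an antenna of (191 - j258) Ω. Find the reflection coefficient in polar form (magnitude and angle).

Γ ≈ 0.703 ∠ -29°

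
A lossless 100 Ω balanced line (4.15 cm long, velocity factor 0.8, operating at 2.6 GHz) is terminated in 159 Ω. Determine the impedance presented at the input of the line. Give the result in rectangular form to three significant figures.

λ = v/f = 0.8·c / 2.6 GHz = 0.0923 m
βl = 2π·l/λ = 2π × 0.45 = 162°
tan(βl) = tan(162°) = -0.328
Z_in = Z_0·(Z_L + jZ_0·tanβl)/(Z_0 + jZ_L·tanβl)
     = 100·(159 − j32.8)/(100 − j52.1)

Z_in ≈ 138 + j39.4 Ω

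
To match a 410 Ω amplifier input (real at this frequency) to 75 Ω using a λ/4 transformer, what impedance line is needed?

Z_qwt ≈ 175 Ω

Z_qwt = √(Z_0·R_L) = √(75 × 410) = √30750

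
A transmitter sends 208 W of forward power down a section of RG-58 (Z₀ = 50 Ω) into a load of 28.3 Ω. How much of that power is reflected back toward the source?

Γ = (28.3 − 50)/(28.3 + 50) = -0.277
|Γ|² = 0.0768
P_refl = |Γ|²·P_inc = 16 W, P_del = (1 − |Γ|²)·P_inc = 192 W

P_reflected ≈ 16 W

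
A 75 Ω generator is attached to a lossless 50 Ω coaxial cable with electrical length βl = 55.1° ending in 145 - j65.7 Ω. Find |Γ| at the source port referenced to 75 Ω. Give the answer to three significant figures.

|Γ| ≈ 0.653

tan(βl) = 1.43
Z_in = Z_0·(Z_L + jZ_0·tanβl)/(Z_0 + jZ_L·tanβl) = 17.3 − j22.9 Ω
Γ_s = (Z_in − Z_s)/(Z_in + Z_s) = (-57.7 − j22.9)/(92.3 − j22.9), |Γ_s| = 0.653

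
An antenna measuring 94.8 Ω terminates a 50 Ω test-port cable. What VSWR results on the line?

VSWR ≈ 1.9

Γ = (94.8 − 50)/(94.8 + 50) = 0.309
VSWR = (1 + 0.309)/(1 − 0.309)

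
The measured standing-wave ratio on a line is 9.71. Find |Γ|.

|Γ| ≈ 0.813

|Γ| = (S − 1)/(S + 1) = (9.71 − 1)/(9.71 + 1) = 8.71/10.7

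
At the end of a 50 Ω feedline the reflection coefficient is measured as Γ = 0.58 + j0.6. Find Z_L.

Z_L ≈ 28.3 + j112 Ω

Z_L = Z_0·(1 + Γ)/(1 − Γ) = 50·(1.58 + j0.6)/(0.42 − j0.6)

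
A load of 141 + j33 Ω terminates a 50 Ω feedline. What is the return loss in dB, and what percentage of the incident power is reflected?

Γ = (91 + j33)/(191 + j33), |Γ| = 0.499
RL = −20·log₁₀(0.499) = 6.03 dB
P_refl/P_inc = |Γ|² = 0.249

RL ≈ 6.03 dB; 24.9% of incident power reflected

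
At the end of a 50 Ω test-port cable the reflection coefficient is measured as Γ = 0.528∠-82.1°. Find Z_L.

Z_L ≈ 31.8 − j46.1 Ω

Z_L = Z_0·(1 + Γ)/(1 − Γ) = 50·(1.07 − j0.523)/(0.927 + j0.523)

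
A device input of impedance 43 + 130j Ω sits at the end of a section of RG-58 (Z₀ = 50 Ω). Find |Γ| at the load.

|Γ| ≈ 0.814

Γ = (Z_L − Z_0)/(Z_L + Z_0) = (-7 + j130)/(93 + j130)
|Γ| = 130/160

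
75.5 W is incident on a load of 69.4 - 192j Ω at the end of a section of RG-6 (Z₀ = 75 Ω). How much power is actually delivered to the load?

|Γ| = |(-5.6 − j192)/(144.4 − j192)| = 0.8
|Γ|² = 0.639
P_refl = |Γ|²·P_inc = 48.3 W, P_del = (1 − |Γ|²)·P_inc = 27.2 W

P_delivered ≈ 27.2 W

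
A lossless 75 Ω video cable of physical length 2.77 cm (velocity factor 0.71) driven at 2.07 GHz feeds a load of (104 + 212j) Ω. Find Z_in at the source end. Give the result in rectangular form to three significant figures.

λ = v/f = 0.71·c / 2.07 GHz = 0.103 m
βl = 2π·l/λ = 2π × 0.269 = 96.9°
tan(βl) = tan(96.9°) = -8.25
Z_in = Z_0·(Z_L + jZ_0·tanβl)/(Z_0 + jZ_L·tanβl)
     = 75·(104 − j407)/(1820 − j858)

Z_in ≈ 9.94 − j12 Ω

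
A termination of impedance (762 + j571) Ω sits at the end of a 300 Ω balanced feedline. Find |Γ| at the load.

|Γ| ≈ 0.609

Γ = (Z_L − Z_0)/(Z_L + Z_0) = (462 + j571)/(1062 + j571)
|Γ| = 734/1210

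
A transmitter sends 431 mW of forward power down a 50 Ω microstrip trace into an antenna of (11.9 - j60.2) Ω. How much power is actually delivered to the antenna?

|Γ| = |(-38.1 − j60.2)/(61.9 − j60.2)| = 0.825
|Γ|² = 0.681
P_refl = |Γ|²·P_inc = 293 mW, P_del = (1 − |Γ|²)·P_inc = 138 mW

P_delivered ≈ 138 mW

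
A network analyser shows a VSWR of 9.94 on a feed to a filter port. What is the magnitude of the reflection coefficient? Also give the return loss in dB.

|Γ| ≈ 0.817; return loss ≈ 1.75 dB

|Γ| = (S − 1)/(S + 1) = (9.94 − 1)/(9.94 + 1) = 8.94/10.9
RL = −20·log₁₀|Γ| = −20·log₁₀(0.817)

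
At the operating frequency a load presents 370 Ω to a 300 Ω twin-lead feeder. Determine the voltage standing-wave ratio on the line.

VSWR ≈ 1.23

Γ = (370 − 300)/(370 + 300) = 0.104
VSWR = (1 + 0.104)/(1 − 0.104)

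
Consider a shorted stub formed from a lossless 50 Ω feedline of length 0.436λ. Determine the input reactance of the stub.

βl = 2π × 0.436 = 157°
tan(βl) = -0.425
For a shorted stub, Z_in = jZ_0·tan(βl)

X_in ≈ -21.3 Ω (capacitive)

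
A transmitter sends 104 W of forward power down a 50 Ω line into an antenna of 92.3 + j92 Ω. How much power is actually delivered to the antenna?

P_delivered ≈ 66.9 W

|Γ| = |(42.3 + j92)/(142.3 + j92)| = 0.598
|Γ|² = 0.357
P_refl = |Γ|²·P_inc = 37.1 W, P_del = (1 − |Γ|²)·P_inc = 66.9 W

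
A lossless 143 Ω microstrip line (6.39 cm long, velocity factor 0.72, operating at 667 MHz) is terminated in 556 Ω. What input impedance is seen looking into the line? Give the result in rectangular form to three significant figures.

λ = v/f = 0.72·c / 667 MHz = 0.324 m
βl = 2π·l/λ = 2π × 0.197 = 71°
tan(βl) = tan(71°) = 2.91
Z_in = Z_0·(Z_L + jZ_0·tanβl)/(Z_0 + jZ_L·tanβl)
     = 143·(556 + j416)/(143 + j1620)

Z_in ≈ 40.8 − j45.5 Ω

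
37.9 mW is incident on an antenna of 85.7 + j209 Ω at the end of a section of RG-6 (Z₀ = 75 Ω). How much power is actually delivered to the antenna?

P_delivered ≈ 14 mW

|Γ| = |(10.7 + j209)/(160.7 + j209)| = 0.794
|Γ|² = 0.63
P_refl = |Γ|²·P_inc = 23.9 mW, P_del = (1 − |Γ|²)·P_inc = 14 mW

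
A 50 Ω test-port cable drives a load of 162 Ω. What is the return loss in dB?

Γ = (162 − 50)/(162 + 50) = 0.528
RL = −20·log₁₀|Γ| = −20·log₁₀(0.528)

RL ≈ 5.54 dB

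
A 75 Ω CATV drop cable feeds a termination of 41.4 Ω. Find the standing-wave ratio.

Γ = (41.4 − 75)/(41.4 + 75) = -0.289
VSWR = (1 + 0.289)/(1 − 0.289)

VSWR ≈ 1.81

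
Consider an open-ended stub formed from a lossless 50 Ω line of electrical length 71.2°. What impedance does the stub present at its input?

tan(βl) = 2.94
For an open-ended stub, Z_in = −jZ_0·cot(βl) = −jZ_0/tan(βl)

Z_in ≈ −j17 Ω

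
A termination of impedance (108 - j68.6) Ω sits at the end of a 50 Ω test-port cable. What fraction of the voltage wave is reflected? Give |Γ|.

|Γ| ≈ 0.522

Γ = (Z_L − Z_0)/(Z_L + Z_0) = (58 − j68.6)/(158 − j68.6)
|Γ| = 89.8/172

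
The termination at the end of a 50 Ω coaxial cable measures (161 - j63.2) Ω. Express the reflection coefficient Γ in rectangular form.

Γ = (Z_L − Z_0)/(Z_L + Z_0) = (111 − j63.2)/(211 − j63.2)

Γ ≈ 0.565 − j0.13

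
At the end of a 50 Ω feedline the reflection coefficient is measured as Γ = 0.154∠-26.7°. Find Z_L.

Z_L = Z_0·(1 + Γ)/(1 − Γ) = 50·(1.14 − j0.0692)/(0.862 + j0.0692)

Z_L ≈ 65.2 − j9.24 Ω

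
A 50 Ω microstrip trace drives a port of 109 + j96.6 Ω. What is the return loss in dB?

Γ = (59 + j96.6)/(159 + j96.6), |Γ| = 0.608
RL = −20·log₁₀|Γ| = −20·log₁₀(0.608)

RL ≈ 4.32 dB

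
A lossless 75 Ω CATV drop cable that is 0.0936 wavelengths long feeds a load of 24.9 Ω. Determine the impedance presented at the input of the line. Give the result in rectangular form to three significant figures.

Z_in ≈ 34.3 + j42.4 Ω

βl = 2π × 0.0936 = 33.7°
tan(βl) = tan(33.7°) = 0.667
Z_in = Z_0·(Z_L + jZ_0·tanβl)/(Z_0 + jZ_L·tanβl)
     = 75·(24.9 + j50)/(75 + j16.6)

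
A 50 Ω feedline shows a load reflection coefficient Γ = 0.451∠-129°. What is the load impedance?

Z_L ≈ 22.5 − j19.8 Ω

Z_L = Z_0·(1 + Γ)/(1 − Γ) = 50·(0.716 − j0.35)/(1.28 + j0.35)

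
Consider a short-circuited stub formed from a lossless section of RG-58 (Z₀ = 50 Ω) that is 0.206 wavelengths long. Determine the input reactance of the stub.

βl = 2π × 0.206 = 74.2°
tan(βl) = 3.52
For a short-circuited stub, Z_in = jZ_0·tan(βl)

X_in ≈ 176 Ω (inductive)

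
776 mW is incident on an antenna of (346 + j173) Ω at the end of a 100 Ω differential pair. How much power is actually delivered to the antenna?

P_delivered ≈ 469 mW

|Γ| = |(246 + j173)/(446 + j173)| = 0.629
|Γ|² = 0.395
P_refl = |Γ|²·P_inc = 307 mW, P_del = (1 − |Γ|²)·P_inc = 469 mW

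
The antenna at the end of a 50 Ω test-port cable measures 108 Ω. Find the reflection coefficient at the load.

Γ = 0.367

Γ = (Z_L − Z_0)/(Z_L + Z_0) = (108 − 50)/(108 + 50) = 58/158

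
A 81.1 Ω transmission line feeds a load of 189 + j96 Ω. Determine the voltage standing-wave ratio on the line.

Γ = (Z_L − Z_0)/(Z_L + Z_0) = (107.9 + j96)/(270.1 + j96)
|Γ| = 144/287 = 0.504
VSWR = (1 + |Γ|)/(1 − |Γ|) = 1.5/0.496

VSWR ≈ 3.03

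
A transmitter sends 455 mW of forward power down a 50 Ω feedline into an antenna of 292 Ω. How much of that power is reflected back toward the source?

P_reflected ≈ 228 mW

Γ = (292 − 50)/(292 + 50) = 0.708
|Γ|² = 0.501
P_refl = |Γ|²·P_inc = 228 mW, P_del = (1 − |Γ|²)·P_inc = 227 mW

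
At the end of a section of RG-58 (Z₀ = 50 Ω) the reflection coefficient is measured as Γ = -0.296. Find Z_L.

Z_L = Z_0·(1 + Γ)/(1 − Γ) = 50·(0.704)/(1.3)

Z_L ≈ 27.2 Ω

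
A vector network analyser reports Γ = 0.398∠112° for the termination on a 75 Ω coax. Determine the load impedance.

Z_L ≈ 43.3 + j38 Ω

Z_L = Z_0·(1 + Γ)/(1 − Γ) = 75·(0.851 + j0.369)/(1.15 − j0.369)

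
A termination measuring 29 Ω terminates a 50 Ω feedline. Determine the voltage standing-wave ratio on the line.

Γ = (29 − 50)/(29 + 50) = -0.266
VSWR = (1 + 0.266)/(1 − 0.266)

VSWR ≈ 1.72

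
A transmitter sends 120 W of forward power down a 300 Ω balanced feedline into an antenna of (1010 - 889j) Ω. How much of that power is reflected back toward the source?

P_reflected ≈ 62 W

|Γ| = |(710 − j889)/(1310 − j889)| = 0.719
|Γ|² = 0.516
P_refl = |Γ|²·P_inc = 62 W, P_del = (1 − |Γ|²)·P_inc = 58 W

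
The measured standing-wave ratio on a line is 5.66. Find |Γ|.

|Γ| ≈ 0.7

|Γ| = (S − 1)/(S + 1) = (5.66 − 1)/(5.66 + 1) = 4.66/6.66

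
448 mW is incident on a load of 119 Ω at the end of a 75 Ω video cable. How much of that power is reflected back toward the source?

P_reflected ≈ 23 mW

Γ = (119 − 75)/(119 + 75) = 0.227
|Γ|² = 0.0514
P_refl = |Γ|²·P_inc = 23 mW, P_del = (1 − |Γ|²)·P_inc = 425 mW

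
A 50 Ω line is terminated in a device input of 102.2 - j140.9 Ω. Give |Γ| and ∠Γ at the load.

Γ ≈ 0.724 ∠ -26.9°

Γ = (Z_L − Z_0)/(Z_L + Z_0) = (52.2 − j140.9)/(152.2 − j140.9)
|Γ| = 150/207 = 0.724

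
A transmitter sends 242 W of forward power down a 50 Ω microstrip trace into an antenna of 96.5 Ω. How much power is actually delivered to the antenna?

Γ = (96.5 − 50)/(96.5 + 50) = 0.317
|Γ|² = 0.101
P_refl = |Γ|²·P_inc = 24.4 W, P_del = (1 − |Γ|²)·P_inc = 218 W

P_delivered ≈ 218 W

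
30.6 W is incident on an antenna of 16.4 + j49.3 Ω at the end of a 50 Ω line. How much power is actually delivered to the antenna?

P_delivered ≈ 14.7 W

|Γ| = |(-33.6 + j49.3)/(66.4 + j49.3)| = 0.721
|Γ|² = 0.52
P_refl = |Γ|²·P_inc = 15.9 W, P_del = (1 − |Γ|²)·P_inc = 14.7 W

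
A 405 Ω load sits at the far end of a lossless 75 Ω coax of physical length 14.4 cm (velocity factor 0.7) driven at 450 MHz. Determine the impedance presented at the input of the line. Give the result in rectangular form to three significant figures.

λ = v/f = 0.7·c / 450 MHz = 0.467 m
βl = 2π·l/λ = 2π × 0.309 = 111°
tan(βl) = tan(111°) = -2.59
Z_in = Z_0·(Z_L + jZ_0·tanβl)/(Z_0 + jZ_L·tanβl)
     = 75·(405 − j195)/(75 − j1050)

Z_in ≈ 15.9 + j27.8 Ω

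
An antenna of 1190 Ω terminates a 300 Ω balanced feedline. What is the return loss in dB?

Γ = (1190 − 300)/(1190 + 300) = 0.597
RL = −20·log₁₀|Γ| = −20·log₁₀(0.597)

RL ≈ 4.48 dB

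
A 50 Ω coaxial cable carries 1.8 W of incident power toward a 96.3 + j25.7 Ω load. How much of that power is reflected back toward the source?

|Γ| = |(46.3 + j25.7)/(146.3 + j25.7)| = 0.356
|Γ|² = 0.127
P_refl = |Γ|²·P_inc = 0.229 W, P_del = (1 − |Γ|²)·P_inc = 1.57 W

P_reflected ≈ 0.229 W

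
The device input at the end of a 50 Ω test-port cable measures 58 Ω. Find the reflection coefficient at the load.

Γ = (Z_L − Z_0)/(Z_L + Z_0) = (58 − 50)/(58 + 50) = 8/108

Γ = 0.0741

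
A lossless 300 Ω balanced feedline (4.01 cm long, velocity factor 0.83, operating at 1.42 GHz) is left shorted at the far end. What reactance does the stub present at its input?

X_in ≈ 2230 Ω (inductive)

λ = v/f = 0.83·c / 1.42 GHz = 0.175 m
βl = 2π·l/λ = 2π × 0.229 = 82.3°
tan(βl) = 7.42
For a shorted stub, Z_in = jZ_0·tan(βl)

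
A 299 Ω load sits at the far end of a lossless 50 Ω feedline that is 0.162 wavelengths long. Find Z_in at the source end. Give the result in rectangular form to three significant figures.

βl = 2π × 0.162 = 58.3°
tan(βl) = tan(58.3°) = 1.62
Z_in = Z_0·(Z_L + jZ_0·tanβl)/(Z_0 + jZ_L·tanβl)
     = 50·(299 + j81)/(50 + j485)

Z_in ≈ 11.4 − j29.7 Ω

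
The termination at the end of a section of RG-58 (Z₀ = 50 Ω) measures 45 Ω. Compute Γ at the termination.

Γ = -0.0526

Γ = (Z_L − Z_0)/(Z_L + Z_0) = (45 − 50)/(45 + 50) = -5/95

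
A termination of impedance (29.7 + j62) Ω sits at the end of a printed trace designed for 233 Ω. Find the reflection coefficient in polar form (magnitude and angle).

Γ ≈ 0.787 ∠ 150°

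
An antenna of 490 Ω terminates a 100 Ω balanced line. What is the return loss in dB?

Γ = (490 − 100)/(490 + 100) = 0.661
RL = −20·log₁₀|Γ| = −20·log₁₀(0.661)

RL ≈ 3.6 dB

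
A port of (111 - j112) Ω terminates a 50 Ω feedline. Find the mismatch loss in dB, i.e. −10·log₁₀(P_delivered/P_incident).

mismatch loss ≈ 2.39 dB

Γ = (61 − j112)/(161 − j112), |Γ| = 0.65
|Γ|² = 0.423, so P_del/P_inc = 1 − |Γ|² = 0.577
ML = −10·log₁₀(1 − |Γ|²)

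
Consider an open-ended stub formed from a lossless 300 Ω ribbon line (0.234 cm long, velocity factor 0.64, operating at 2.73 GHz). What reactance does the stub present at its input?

X_in ≈ -1410 Ω (capacitive)

λ = v/f = 0.64·c / 2.73 GHz = 0.0703 m
βl = 2π·l/λ = 2π × 0.0333 = 12°
tan(βl) = 0.212
For an open-ended stub, Z_in = −jZ_0·cot(βl) = −jZ_0/tan(βl)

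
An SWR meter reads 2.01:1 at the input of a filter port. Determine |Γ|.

|Γ| = (S − 1)/(S + 1) = (2.01 − 1)/(2.01 + 1) = 1.01/3.01

|Γ| ≈ 0.336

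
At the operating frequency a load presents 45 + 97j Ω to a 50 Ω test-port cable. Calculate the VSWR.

VSWR ≈ 6.03

Γ = (Z_L − Z_0)/(Z_L + Z_0) = (-5 + j97)/(95 + j97)
|Γ| = 97.1/136 = 0.715
VSWR = (1 + |Γ|)/(1 − |Γ|) = 1.72/0.285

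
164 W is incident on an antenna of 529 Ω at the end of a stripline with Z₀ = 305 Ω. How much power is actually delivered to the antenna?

P_delivered ≈ 152 W

Γ = (529 − 305)/(529 + 305) = 0.269
|Γ|² = 0.0721
P_refl = |Γ|²·P_inc = 11.8 W, P_del = (1 − |Γ|²)·P_inc = 152 W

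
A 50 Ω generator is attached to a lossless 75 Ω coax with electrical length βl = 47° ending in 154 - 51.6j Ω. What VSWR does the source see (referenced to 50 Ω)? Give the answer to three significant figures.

tan(βl) = 1.07
Z_in = Z_0·(Z_L + jZ_0·tanβl)/(Z_0 + jZ_L·tanβl) = 42.1 − j36.7 Ω
Γ_s = (Z_in − Z_s)/(Z_in + Z_s) = (-7.92 − j36.7)/(92.1 − j36.7), |Γ_s| = 0.379
VSWR = (1 + |Γ_s|)/(1 − |Γ_s|)

VSWR ≈ 2.22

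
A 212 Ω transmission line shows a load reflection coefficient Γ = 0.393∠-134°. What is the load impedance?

Z_L ≈ 105 − j70.5 Ω

Z_L = Z_0·(1 + Γ)/(1 − Γ) = 212·(0.727 − j0.283)/(1.27 + j0.283)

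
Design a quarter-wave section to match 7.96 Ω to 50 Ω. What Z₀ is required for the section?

Z_qwt = √(Z_0·R_L) = √(50 × 7.96) = √398

Z_qwt ≈ 19.9 Ω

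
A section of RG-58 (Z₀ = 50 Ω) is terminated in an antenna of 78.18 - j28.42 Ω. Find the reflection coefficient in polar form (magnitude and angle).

Γ = (Z_L − Z_0)/(Z_L + Z_0) = (28.18 − j28.42)/(128.2 − j28.42)
|Γ| = 40/131 = 0.305

Γ ≈ 0.305 ∠ -32.7°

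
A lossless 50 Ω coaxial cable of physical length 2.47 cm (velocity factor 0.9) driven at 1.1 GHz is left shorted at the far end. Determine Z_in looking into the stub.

Z_in ≈ +j36.6 Ω

λ = v/f = 0.9·c / 1.1 GHz = 0.245 m
βl = 2π·l/λ = 2π × 0.101 = 36.2°
tan(βl) = 0.733
For a shorted stub, Z_in = jZ_0·tan(βl)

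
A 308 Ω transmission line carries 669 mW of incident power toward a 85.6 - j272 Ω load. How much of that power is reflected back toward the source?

P_reflected ≈ 361 mW

|Γ| = |(-222.4 − j272)/(393.6 − j272)| = 0.734
|Γ|² = 0.539
P_refl = |Γ|²·P_inc = 361 mW, P_del = (1 − |Γ|²)·P_inc = 308 mW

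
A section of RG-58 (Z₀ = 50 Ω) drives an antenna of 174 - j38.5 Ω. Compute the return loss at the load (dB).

RL ≈ 4.86 dB

Γ = (124 − j38.5)/(224 − j38.5), |Γ| = 0.571
RL = −20·log₁₀|Γ| = −20·log₁₀(0.571)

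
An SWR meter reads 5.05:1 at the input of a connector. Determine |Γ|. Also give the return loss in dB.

|Γ| = (S − 1)/(S + 1) = (5.05 − 1)/(5.05 + 1) = 4.05/6.05
RL = −20·log₁₀|Γ| = −20·log₁₀(0.669)

|Γ| ≈ 0.669; return loss ≈ 3.49 dB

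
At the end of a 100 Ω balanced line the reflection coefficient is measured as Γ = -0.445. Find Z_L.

Z_L ≈ 38.4 Ω

Z_L = Z_0·(1 + Γ)/(1 − Γ) = 100·(0.555)/(1.45)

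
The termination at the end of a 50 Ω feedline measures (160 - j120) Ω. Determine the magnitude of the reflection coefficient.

|Γ| ≈ 0.673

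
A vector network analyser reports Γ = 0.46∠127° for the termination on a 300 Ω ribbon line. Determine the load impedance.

Z_L ≈ 134 + j125 Ω

Z_L = Z_0·(1 + Γ)/(1 − Γ) = 300·(0.723 + j0.367)/(1.28 − j0.367)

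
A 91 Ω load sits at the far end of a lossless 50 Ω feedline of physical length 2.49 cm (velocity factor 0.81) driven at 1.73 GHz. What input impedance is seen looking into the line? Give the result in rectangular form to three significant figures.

Z_in ≈ 31.8 − j16 Ω

λ = v/f = 0.81·c / 1.73 GHz = 0.14 m
βl = 2π·l/λ = 2π × 0.177 = 63.8°
tan(βl) = tan(63.8°) = 2.03
Z_in = Z_0·(Z_L + jZ_0·tanβl)/(Z_0 + jZ_L·tanβl)
     = 50·(91 + j102)/(50 + j185)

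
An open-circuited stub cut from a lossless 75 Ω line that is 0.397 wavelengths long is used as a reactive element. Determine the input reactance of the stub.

X_in ≈ 99.2 Ω (inductive)

βl = 2π × 0.397 = 143°
tan(βl) = -0.756
For an open-circuited stub, Z_in = −jZ_0·cot(βl) = −jZ_0/tan(βl)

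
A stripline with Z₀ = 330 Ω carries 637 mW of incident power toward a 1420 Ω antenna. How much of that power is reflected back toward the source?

Γ = (1420 − 330)/(1420 + 330) = 0.623
|Γ|² = 0.388
P_refl = |Γ|²·P_inc = 247 mW, P_del = (1 − |Γ|²)·P_inc = 390 mW

P_reflected ≈ 247 mW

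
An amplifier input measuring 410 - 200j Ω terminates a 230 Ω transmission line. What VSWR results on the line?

VSWR ≈ 2.34

Γ = (Z_L − Z_0)/(Z_L + Z_0) = (180 − j200)/(640 − j200)
|Γ| = 269/671 = 0.401
VSWR = (1 + |Γ|)/(1 − |Γ|) = 1.4/0.599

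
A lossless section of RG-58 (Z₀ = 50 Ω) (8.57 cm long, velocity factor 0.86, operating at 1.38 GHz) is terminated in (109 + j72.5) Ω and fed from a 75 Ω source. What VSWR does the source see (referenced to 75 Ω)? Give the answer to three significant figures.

λ = v/f = 0.86·c / 1.38 GHz = 0.187 m
βl = 2π·l/λ = 2π × 0.458 = 165°
tan(βl) = -0.268
Z_in = Z_0·(Z_L + jZ_0·tanβl)/(Z_0 + jZ_L·tanβl) = 51.5 + j64.3 Ω
Γ_s = (Z_in − Z_s)/(Z_in + Z_s) = (-23.5 + j64.3)/(127 + j64.3), |Γ_s| = 0.482
VSWR = (1 + |Γ_s|)/(1 − |Γ_s|)

VSWR ≈ 2.86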